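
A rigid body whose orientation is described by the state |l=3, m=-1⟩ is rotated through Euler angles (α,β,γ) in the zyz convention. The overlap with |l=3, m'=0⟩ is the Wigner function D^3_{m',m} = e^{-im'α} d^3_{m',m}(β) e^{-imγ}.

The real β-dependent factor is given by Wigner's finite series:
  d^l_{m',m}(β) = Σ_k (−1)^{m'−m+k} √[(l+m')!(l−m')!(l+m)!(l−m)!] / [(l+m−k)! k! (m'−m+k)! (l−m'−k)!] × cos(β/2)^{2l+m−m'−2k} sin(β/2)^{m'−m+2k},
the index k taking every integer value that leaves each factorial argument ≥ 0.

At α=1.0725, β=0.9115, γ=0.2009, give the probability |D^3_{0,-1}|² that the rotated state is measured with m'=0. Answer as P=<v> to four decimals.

First d^3_{0,-1}(β=0.9115), then the phase factors e^{-i(0)α} and e^{-i(-1)γ}:
c=cos(0.9115/2)=0.897931, s=sin(0.9115/2)=0.440136; N=√[6·6·2·24]=41.569219
k: max(0,(-1)−(0))=0 … min(3+(-1),3−(0))=2
  k=0: (−1)^1·41.5692/(12)·0.8979^5·0.4401^1 = -0.890005
  k=1: (−1)^2·41.5692/(4)·0.8979^3·0.4401^3 = +0.641507
  k=2: (−1)^3·41.5692/(12)·0.8979^1·0.4401^5 = -0.051377
d^3_{0,-1}(0.9115) = -0.890005 +0.641507 -0.051377 = -0.299875
|D^3_{0,-1}|² = |d^3_{0,-1}(β)|² = (-0.299875)² = 0.089925 (the z-rotation phases have unit modulus)

P=0.0899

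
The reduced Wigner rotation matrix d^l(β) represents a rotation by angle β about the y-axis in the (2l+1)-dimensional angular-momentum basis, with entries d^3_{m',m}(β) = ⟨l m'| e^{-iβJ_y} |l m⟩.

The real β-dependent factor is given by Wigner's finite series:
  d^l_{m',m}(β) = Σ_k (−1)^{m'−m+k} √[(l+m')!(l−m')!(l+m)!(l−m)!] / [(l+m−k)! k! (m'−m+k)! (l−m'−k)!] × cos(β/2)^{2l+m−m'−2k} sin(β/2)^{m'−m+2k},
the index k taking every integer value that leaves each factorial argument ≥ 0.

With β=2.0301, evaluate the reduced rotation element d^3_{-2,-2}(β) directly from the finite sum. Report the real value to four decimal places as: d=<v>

d^3_{-2,-2}(β=2.0301) via Wigner's sum:
With c≡cos(β/2)=0.527577 and s≡sin(β/2)=0.849507, N=[1·120·1·120]^{1/2}=120.000000
k: max(0,(-2)−(-2))=0 … min(3+(-2),3−(-2))=1
  k=0: (−1)^0·120.0000/(120)·0.5276^6·0.8495^0 = +0.021563
  k=1: (−1)^1·120.0000/(24)·0.5276^4·0.8495^2 = -0.279543
d^3_{-2,-2}(2.0301) = +0.021563 -0.279543 = -0.257980

d=-0.2580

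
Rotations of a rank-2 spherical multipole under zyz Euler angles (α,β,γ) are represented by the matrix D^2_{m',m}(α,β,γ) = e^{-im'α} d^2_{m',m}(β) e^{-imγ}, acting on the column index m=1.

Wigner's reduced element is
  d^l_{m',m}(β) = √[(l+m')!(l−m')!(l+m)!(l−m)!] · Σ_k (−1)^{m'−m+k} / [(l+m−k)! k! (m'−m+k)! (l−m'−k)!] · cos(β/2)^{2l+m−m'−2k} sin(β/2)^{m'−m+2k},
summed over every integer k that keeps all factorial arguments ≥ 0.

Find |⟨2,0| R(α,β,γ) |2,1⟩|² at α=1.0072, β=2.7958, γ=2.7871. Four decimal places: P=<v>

Split into d^2_{0,1}(β=2.7958) × two z-phases.
c=cos(2.7958/2)=0.172036, s=sin(2.7958/2)=0.985091; N=√[2·2·6·1]=4.898979
k∈{1,2} keeps every argument non-negative
  k=1: (−1)^0·4.8990/(2)·0.1720^3·0.9851^1 = +0.012286
  k=2: (−1)^1·4.8990/(2)·0.1720^1·0.9851^3 = -0.402832
d^2_{0,1}(2.7958) = +0.012286 -0.402832 = -0.390546
|D^2_{0,1}|² = |d^2_{0,1}(β)|² = (-0.390546)² = 0.152526 (the z-rotation phases have unit modulus)

P=0.1525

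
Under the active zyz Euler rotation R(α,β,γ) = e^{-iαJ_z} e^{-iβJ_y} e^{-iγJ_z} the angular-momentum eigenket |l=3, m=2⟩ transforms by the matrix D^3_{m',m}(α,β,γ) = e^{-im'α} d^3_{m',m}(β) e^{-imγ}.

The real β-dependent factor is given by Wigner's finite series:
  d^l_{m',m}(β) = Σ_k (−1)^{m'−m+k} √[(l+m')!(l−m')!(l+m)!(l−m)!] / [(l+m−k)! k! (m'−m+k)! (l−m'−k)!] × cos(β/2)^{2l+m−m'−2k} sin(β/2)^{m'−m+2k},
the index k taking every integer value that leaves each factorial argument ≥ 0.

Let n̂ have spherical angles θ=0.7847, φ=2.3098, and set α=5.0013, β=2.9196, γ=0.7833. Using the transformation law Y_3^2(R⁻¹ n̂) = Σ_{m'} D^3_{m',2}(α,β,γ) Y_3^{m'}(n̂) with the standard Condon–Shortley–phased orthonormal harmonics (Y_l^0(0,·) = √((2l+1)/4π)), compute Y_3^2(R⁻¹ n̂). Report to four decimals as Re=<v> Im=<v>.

Need the full column D^3_{m',2} for m'=−3..3 at α=5.0013, β=2.9196, γ=0.7833.
cos(β/2)=0.110769, sin(β/2)=0.993846
d^3_{-3,2}: single k=5 term ⇒ +0.263080;  D = +0.169454+0.201237i
d^3_{-2,2}: k∈[4..5] ⇒ +0.059852 -0.963641 = -0.903789;  D = +0.496823-0.754984i
d^3_{-1,2}: k∈[3..4] ⇒ +0.008438 -0.339635 = -0.331197;  D = +0.317072+0.095692i
d^3_{0,2}: k∈[2..3] ⇒ +0.000814 -0.065565 = -0.064750;  D = -0.000272+0.064750i
d^3_{1,2}: k∈[1..2] ⇒ +0.000052 -0.008438 = -0.008386;  D = -0.008048+0.002355i
d^3_{2,2}: k∈[0..1] ⇒ +0.000002 -0.000743 = -0.000742;  D = -0.000402-0.000623i
d^3_{3,2}: single k=0 term ⇒ -0.000041;  D = +0.000026-0.000031i
Y_3^{m'}(θ=0.7847,φ=2.3098) and Σ D·Y over m':
  (+0.1695+0.2012i)·(+0.1175-0.0886i)  (+0.4968-0.7550i)·(-0.0335+0.3595i)  (+0.3171+0.0957i)·(-0.2313-0.2538i)  (-0.0003+0.0647i)·(-0.1311+0.0000i)  (-0.0080+0.0024i)·(+0.2313-0.2538i)  (-0.0004-0.0006i)·(-0.0335-0.3595i)  (+0.0000-0.0000i)·(-0.1175-0.0886i)
Y_3^2(R⁻¹ n̂) = +0.242078+0.104175i

Re=0.2421 Im=0.1042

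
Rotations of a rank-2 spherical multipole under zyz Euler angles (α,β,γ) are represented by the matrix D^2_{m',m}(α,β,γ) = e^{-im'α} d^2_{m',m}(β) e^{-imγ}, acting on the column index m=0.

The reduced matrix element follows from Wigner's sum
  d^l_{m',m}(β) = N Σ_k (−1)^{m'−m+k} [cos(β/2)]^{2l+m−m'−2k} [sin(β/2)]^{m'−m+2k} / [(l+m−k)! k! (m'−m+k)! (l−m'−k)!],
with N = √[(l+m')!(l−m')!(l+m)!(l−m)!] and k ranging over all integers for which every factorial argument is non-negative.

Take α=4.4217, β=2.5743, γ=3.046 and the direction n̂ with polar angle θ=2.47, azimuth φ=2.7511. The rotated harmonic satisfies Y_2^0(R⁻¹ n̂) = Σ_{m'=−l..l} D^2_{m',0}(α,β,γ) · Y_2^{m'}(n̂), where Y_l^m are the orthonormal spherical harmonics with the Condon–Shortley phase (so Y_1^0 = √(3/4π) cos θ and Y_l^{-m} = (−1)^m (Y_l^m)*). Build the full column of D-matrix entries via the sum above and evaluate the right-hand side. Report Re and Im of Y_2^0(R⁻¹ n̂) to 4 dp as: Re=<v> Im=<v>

Need the full column D^2_{m',0} for m'=−2..2 at α=4.4217, β=2.5743, γ=3.046.
cos(β/2)=0.279858, sin(β/2)=0.960041
d^2_{-2,0}: single k=2 term ⇒ +0.176820;  D = -0.147770+0.097105i
d^2_{-1,0}: k∈[1..2] ⇒ +0.051544 -0.606573 = -0.555029;  D = +0.159078+0.531744i
d^2_{0,0}: k∈[0..2] ⇒ +0.006134 -0.288746 +0.849493 = +0.566881;  D = +0.566881+0.000000i
d^2_{1,0}: k∈[0..1] ⇒ -0.051544 +0.606573 = +0.555029;  D = -0.159078+0.531744i
d^2_{2,0}: single k=0 term ⇒ +0.176820;  D = -0.147770-0.097105i
Y_2^{m'}(θ=2.47,φ=2.7511) and Σ D·Y over m':
  (-0.1478+0.0971i)·(+0.1062+0.1053i)  (+0.1591+0.5317i)·(+0.3480+0.1432i)  (+0.5669+0.0000i)·(+0.2644+0.0000i)  (-0.1591+0.5317i)·(-0.3480+0.1432i)  (-0.1478-0.0971i)·(+0.1062-0.1053i)
Y_2^0(R⁻¹ n̂) = +0.056451+0.000000i

Re=0.0565 Im=0.0000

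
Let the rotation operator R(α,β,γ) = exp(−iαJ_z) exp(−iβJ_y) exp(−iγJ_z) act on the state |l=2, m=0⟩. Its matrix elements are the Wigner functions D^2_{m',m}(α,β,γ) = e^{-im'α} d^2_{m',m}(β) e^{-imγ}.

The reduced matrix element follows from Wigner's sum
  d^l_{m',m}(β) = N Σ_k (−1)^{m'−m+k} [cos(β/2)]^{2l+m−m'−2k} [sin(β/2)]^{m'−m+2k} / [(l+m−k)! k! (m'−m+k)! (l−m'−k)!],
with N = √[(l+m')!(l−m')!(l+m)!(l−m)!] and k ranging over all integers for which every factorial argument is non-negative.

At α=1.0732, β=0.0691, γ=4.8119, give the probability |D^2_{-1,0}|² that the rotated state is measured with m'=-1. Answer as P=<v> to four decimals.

First d^2_{-1,0}(β=0.0691), then the phase factors e^{-i(-1)α} and e^{-i(0)γ}:
c=cos(0.0691/2)=0.999403, s=sin(0.0691/2)=0.034543; N=√[1·6·2·2]=4.898979
k: max(0,(0)−(-1))=1 … min(2+(0),2−(-1))=2
  k=1: (−1)^0·4.8990/(2)·0.9994^3·0.0345^1 = +0.084462
  k=2: (−1)^1·4.8990/(2)·0.9994^1·0.0345^3 = -0.000101
d^2_{-1,0}(0.0691) = +0.084462 -0.000101 = +0.084361
|D^2_{-1,0}|² = |d^2_{-1,0}(β)|² = (+0.084361)² = 0.007117 (the z-rotation phases have unit modulus)

P=0.0071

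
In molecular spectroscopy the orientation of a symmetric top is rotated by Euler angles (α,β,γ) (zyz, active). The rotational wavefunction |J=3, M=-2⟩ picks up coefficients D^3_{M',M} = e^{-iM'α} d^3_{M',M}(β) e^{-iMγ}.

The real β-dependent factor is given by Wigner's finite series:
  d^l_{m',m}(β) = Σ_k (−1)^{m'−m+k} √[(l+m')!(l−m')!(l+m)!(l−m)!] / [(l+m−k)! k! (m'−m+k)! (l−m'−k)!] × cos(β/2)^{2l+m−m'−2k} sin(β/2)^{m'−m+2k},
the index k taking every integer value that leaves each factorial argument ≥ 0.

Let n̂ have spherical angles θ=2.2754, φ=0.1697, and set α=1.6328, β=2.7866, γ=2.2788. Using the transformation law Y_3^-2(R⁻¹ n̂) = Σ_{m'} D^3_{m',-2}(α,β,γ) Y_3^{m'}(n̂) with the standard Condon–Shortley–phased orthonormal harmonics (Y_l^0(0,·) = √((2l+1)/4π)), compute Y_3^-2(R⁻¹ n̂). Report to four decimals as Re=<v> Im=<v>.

Re=0.1996 Im=0.3317

Need the full column D^3_{m',-2} for m'=−3..3 at α=1.6328, β=2.7866, γ=2.2788.
cos(β/2)=0.176566, sin(β/2)=0.984289
d^3_{-3,-2}: single k=1 term ⇒ +0.000414;  D = -0.000414-0.000013i
d^3_{-2,-2}: k∈[0..1] ⇒ +0.000030 -0.004708 = -0.004678;  D = -0.000144-0.004676i
d^3_{-1,-2}: k∈[0..1] ⇒ -0.000534 +0.033198 = +0.032664;  D = +0.032524-0.003026i
d^3_{0,-2}: k∈[0..1] ⇒ +0.005157 -0.160274 = -0.155117;  D = +0.023915+0.153262i
d^3_{1,-2}: k∈[0..1] ⇒ -0.033198 +0.515845 = +0.482647;  D = -0.471349+0.103817i
d^3_{2,-2}: k∈[0..1] ⇒ +0.146310 -0.909359 = -0.763049;  D = -0.209990-0.733586i
d^3_{3,-2}: single k=0 term ⇒ -0.399572;  D = -0.376592+0.133553i
Y_3^{m'}(θ=2.2754,φ=0.1697) and Σ D·Y over m':
  (-0.0004-0.0000i)·(+0.1611-0.0899i)  (-0.0001-0.0047i)·(-0.3623+0.1279i)  (+0.0325-0.0030i)·(+0.2664-0.0456i)  (+0.0239+0.1533i)·(+0.2181+0.0000i)  (-0.4713+0.1038i)·(-0.2664-0.0456i)  (-0.2100-0.7336i)·(-0.3623-0.1279i)  (-0.3766+0.1336i)·(-0.1611-0.0899i)
Y_3^-2(R⁻¹ n̂) = +0.199562+0.331705i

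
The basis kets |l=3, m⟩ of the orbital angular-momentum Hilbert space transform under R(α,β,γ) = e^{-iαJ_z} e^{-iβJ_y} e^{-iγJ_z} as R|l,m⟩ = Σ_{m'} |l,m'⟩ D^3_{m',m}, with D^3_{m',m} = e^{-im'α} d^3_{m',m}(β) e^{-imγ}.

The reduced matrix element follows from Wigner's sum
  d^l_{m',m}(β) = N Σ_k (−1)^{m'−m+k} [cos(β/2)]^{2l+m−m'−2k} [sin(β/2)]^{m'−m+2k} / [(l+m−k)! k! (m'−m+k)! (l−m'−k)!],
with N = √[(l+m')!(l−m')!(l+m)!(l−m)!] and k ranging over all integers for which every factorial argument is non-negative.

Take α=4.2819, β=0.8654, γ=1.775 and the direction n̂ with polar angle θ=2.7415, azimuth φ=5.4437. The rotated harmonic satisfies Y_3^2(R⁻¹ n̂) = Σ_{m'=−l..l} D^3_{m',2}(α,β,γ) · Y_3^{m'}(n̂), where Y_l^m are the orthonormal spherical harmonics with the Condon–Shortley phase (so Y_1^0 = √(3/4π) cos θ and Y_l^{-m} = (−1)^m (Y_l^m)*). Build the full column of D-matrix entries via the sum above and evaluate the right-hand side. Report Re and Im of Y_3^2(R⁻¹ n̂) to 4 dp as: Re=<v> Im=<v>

Re=0.3429 Im=0.1574

Need the full column D^3_{m',2} for m'=−3..3 at α=4.2819, β=0.8654, γ=1.775.
cos(β/2)=0.907837, sin(β/2)=0.419323
d^3_{-3,2}: single k=5 term ⇒ +0.028829;  D = -0.028589+0.003711i
d^3_{-2,2}: k∈[4..5] ⇒ +0.127404 -0.005436 = +0.121968;  D = +0.036208-0.116469i
d^3_{-1,2}: k∈[3..4] ⇒ +0.348900 -0.037218 = +0.311682;  D = +0.231862+0.208292i
d^3_{0,2}: k∈[2..3] ⇒ +0.654170 -0.139564 = +0.514606;  D = -0.472282+0.204375i
d^3_{1,2}: k∈[1..2] ⇒ +0.817689 -0.348900 = +0.468789;  D = +0.010351-0.468675i
d^3_{2,2}: k∈[0..1] ⇒ +0.559818 -0.597172 = -0.037354;  D = -0.033594-0.016334i
d^3_{3,2}: single k=0 term ⇒ -0.633379;  D = +0.489403-0.402063i
Y_3^{m'}(θ=2.7415,φ=5.4437) and Σ D·Y over m':
  (-0.0286+0.0037i)·(-0.0200+0.0144i)  (+0.0362-0.1165i)·(+0.0154-0.1420i)  (+0.2319+0.2083i)·(+0.2725+0.3037i)  (-0.4723+0.2044i)·(-0.4267+0.0000i)  (+0.0104-0.4687i)·(-0.2725+0.3037i)  (-0.0336-0.0163i)·(+0.0154+0.1420i)  (+0.4894-0.4021i)·(+0.0200+0.0144i)
Y_3^2(R⁻¹ n̂) = +0.342883+0.157379i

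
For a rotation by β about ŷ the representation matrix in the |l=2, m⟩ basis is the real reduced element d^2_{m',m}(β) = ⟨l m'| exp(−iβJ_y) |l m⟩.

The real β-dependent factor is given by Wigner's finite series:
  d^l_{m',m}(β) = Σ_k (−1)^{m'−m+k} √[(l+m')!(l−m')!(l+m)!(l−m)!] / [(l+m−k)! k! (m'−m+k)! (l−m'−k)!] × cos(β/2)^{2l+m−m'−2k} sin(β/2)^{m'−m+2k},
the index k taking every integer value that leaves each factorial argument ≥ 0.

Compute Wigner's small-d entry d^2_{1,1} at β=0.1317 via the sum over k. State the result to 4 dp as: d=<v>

d^2_{1,1}(β=0.1317) via Wigner's sum:
Half-angle: c=0.997833, s=0.065802. N=√(6·1·6·1)=6.000000
Admissible k: 0..1 (factorial args all ≥0)
  k=0: (−1)^0·6.0000/(6)·0.9978^4·0.0658^0 = +0.991359
  k=1: (−1)^1·6.0000/(2)·0.9978^2·0.0658^2 = -0.012934
d^2_{1,1}(0.1317) = +0.991359 -0.012934 = +0.978425

d=0.9784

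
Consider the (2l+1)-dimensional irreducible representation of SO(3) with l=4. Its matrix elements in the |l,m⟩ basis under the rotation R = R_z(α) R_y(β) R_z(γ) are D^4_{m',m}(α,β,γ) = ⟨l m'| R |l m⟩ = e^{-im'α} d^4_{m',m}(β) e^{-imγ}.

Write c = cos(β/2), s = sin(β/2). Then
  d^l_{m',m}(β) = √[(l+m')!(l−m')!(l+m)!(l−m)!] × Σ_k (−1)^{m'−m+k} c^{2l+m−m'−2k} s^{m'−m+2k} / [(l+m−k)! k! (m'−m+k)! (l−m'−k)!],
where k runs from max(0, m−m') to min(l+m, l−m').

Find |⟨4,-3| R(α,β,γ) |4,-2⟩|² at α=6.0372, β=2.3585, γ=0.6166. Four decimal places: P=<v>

First d^4_{-3,-2}(β=2.3585), then the phase factors e^{-i(-3)α} and e^{-i(-2)γ}:
With c≡cos(β/2)=0.381618 and s≡sin(β/2)=0.924320, N=[1·5040·2·720]^{1/2}=2693.993318
The bounds max(0,m−m')=1 and min(l+m,l−m')=2 give 2 terms
  k=1: (−1)^0·2693.9933/(720)·0.3816^7·0.9243^1 = +0.004077
  k=2: (−1)^1·2693.9933/(240)·0.3816^5·0.9243^3 = -0.071746
d^4_{-3,-2}(2.3585) = +0.004077 -0.071746 = -0.067669
|D^4_{-3,-2}|² = |d^4_{-3,-2}(β)|² = (-0.067669)² = 0.004579 (the z-rotation phases have unit modulus)

P=0.0046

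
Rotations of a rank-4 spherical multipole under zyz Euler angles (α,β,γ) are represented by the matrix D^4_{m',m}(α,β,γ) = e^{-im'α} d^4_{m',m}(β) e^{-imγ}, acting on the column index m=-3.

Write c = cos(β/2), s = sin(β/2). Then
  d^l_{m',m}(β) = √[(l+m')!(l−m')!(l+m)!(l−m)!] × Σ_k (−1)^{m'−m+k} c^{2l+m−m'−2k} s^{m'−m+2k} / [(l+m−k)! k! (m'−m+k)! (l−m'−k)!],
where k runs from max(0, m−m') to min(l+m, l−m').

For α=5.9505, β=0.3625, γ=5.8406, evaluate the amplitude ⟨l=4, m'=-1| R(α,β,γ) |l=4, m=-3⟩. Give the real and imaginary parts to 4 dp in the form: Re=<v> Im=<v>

Split into d^4_{-1,-3}(β=0.3625) × two z-phases.
With c≡cos(β/2)=0.983619 and s≡sin(β/2)=0.180259, N=[6·120·1·5040]^{1/2}=1904.940944
The bounds max(0,m−m')=0 and min(l+m,l−m')=1 give 2 terms
  k=0: (−1)^2·1904.9409/(240)·0.9836^6·0.1803^2 = +0.233575
  k=1: (−1)^3·1904.9409/(144)·0.9836^4·0.1803^4 = -0.013074
d^4_{-1,-3}(0.3625) = +0.233575 -0.013074 = +0.220501
Attach z-rotation phases: D = e^{-i(-1)(5.9505)}·(+0.220501)·e^{-i(-3)(5.8406)} = -0.019740-0.219616i

Re=-0.0197 Im=-0.2196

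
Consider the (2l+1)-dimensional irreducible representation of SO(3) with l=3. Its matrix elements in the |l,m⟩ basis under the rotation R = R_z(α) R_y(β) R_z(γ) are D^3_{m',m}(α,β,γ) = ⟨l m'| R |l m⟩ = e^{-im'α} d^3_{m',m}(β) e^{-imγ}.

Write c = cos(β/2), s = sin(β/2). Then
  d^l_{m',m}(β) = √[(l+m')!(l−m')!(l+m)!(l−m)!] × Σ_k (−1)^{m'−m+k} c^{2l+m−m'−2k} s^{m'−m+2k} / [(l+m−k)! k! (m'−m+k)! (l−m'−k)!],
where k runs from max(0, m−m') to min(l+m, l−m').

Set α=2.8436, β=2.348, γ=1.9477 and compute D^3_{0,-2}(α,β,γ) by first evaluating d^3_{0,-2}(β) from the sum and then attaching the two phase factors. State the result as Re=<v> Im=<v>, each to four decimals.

Re=0.3558 Im=0.3340

First d^3_{0,-2}(β=2.348), then the phase factors e^{-i(0)α} and e^{-i(-2)γ}:
With c≡cos(β/2)=0.386466 and s≡sin(β/2)=0.922304, N=[6·6·1·120]^{1/2}=65.726707
k∈{0,1} keeps every argument non-negative
  k=0: (−1)^2·65.7267/(12)·0.3865^4·0.9223^2 = +0.103933
  k=1: (−1)^3·65.7267/(12)·0.3865^2·0.9223^4 = -0.591941
d^3_{0,-2}(2.348) = +0.103933 -0.591941 = -0.488008
Phases: e^{-i·(0)·2.8436}=+1.000000+0.000000i, e^{-i·(-2)·1.9477}=-0.729088-0.684420i ⇒ D=+0.355801+0.334002i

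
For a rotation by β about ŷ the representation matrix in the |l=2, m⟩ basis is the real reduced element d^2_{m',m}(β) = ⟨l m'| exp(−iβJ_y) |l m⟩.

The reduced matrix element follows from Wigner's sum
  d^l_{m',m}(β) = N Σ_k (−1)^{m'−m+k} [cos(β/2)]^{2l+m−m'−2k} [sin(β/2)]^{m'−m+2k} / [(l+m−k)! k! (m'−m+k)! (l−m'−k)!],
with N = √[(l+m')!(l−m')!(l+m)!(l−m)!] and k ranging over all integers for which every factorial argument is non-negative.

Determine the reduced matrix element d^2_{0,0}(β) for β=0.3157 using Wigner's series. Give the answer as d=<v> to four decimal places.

d^2_{0,0}(β=0.3157) via Wigner's sum:
c=cos(0.3157/2)=0.987568, s=sin(0.3157/2)=0.157195; N=√[2·2·2·2]=4.000000
k∈{0,1,2} keeps every argument non-negative
  k=0: (−1)^0·4.0000/(4)·0.9876^4·0.1572^0 = +0.951190
  k=1: (−1)^1·4.0000/(1)·0.9876^2·0.1572^2 = -0.096399
  k=2: (−1)^2·4.0000/(4)·0.9876^0·0.1572^4 = +0.000611
d^2_{0,0}(0.3157) = +0.951190 -0.096399 +0.000611 = +0.855401

d=0.8554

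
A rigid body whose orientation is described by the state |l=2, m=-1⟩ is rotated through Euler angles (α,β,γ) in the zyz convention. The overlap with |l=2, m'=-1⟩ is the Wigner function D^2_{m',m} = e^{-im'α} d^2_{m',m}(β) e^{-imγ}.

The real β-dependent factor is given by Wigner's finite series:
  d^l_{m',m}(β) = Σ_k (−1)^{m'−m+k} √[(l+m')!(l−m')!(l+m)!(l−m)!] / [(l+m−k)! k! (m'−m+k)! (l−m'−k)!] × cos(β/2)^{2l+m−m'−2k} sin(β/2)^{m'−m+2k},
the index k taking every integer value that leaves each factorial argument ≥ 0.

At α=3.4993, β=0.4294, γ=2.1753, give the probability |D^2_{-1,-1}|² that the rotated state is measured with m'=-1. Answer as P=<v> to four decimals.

P=0.6104

D^2_{-1,-1}(3.4993,0.4294,2.1753) = e^{-i·-1·3.4993}·d^2_{-1,-1}(0.4294)·e^{-i·-1·2.1753}. Compute d first:
With c≡cos(β/2)=0.977040 and s≡sin(β/2)=0.213054, N=[1·6·1·6]^{1/2}=6.000000
k∈{0,1} keeps every argument non-negative
  k=0: (−1)^0·6.0000/(6)·0.9770^4·0.2131^0 = +0.911276
  k=1: (−1)^1·6.0000/(2)·0.9770^2·0.2131^2 = -0.129995
d^2_{-1,-1}(0.4294) = +0.911276 -0.129995 = +0.781281
|D^2_{-1,-1}|² = |d^2_{-1,-1}(β)|² = (+0.781281)² = 0.610400 (the z-rotation phases have unit modulus)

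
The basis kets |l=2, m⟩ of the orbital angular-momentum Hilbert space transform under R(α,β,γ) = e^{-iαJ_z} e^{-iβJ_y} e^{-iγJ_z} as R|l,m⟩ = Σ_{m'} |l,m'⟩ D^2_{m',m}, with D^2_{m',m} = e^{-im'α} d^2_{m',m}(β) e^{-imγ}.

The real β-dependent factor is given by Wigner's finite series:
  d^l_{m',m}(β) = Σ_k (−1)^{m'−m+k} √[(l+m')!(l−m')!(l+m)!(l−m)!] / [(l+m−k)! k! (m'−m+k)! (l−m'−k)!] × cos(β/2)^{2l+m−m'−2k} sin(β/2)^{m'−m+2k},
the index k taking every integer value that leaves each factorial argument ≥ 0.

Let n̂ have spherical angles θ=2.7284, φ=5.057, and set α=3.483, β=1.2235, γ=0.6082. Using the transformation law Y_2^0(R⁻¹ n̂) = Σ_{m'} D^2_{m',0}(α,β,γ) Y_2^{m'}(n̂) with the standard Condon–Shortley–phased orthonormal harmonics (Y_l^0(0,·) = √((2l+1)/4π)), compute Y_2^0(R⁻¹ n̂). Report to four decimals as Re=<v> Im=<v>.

Need the full column D^2_{m',0} for m'=−2..2 at α=3.483, β=1.2235, γ=0.6082.
cos(β/2)=0.818644, sin(β/2)=0.574301
d^2_{-2,0}: single k=2 term ⇒ +0.541434;  D = +0.420044+0.341633i
d^2_{-1,0}: k∈[1..2] ⇒ +0.771793 -0.379830 = +0.391963;  D = -0.369340-0.131234i
d^2_{0,0}: k∈[0..2] ⇒ +0.449139 -0.884157 +0.108782 = -0.326236;  D = -0.326236+0.000000i
d^2_{1,0}: k∈[0..1] ⇒ -0.771793 +0.379830 = -0.391963;  D = +0.369340-0.131234i
d^2_{2,0}: single k=0 term ⇒ +0.541434;  D = +0.420044-0.341633i
Y_2^{m'}(θ=2.7284,φ=5.057) and Σ D·Y over m':
  (+0.4200+0.3416i)·(-0.0481+0.0396i)  (-0.3693-0.1312i)·(-0.0960-0.2674i)  (-0.3262+0.0000i)·(+0.4782+0.0000i)  (+0.3693-0.1312i)·(+0.0960-0.2674i)  (+0.4200-0.3416i)·(-0.0481-0.0396i)
Y_2^0(R⁻¹ n̂) = -0.222741+0.000000i

Re=-0.2227 Im=0.0000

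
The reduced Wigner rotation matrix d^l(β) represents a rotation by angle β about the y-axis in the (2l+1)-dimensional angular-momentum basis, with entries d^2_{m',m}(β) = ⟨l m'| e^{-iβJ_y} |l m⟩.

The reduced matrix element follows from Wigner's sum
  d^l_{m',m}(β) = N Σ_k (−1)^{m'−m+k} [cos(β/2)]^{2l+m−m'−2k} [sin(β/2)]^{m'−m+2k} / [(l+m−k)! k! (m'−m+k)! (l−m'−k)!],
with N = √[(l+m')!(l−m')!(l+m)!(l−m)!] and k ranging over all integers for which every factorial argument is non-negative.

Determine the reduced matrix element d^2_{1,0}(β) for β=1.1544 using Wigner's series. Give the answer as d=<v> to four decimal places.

d=-0.4530

d^2_{1,0}(β=1.1544) via Wigner's sum:
With c≡cos(β/2)=0.837994 and s≡sin(β/2)=0.545680, N=[6·1·2·2]^{1/2}=4.898979
Admissible k: 0..1 (factorial args all ≥0)
  k=0: (−1)^1·4.8990/(2)·0.8380^3·0.5457^1 = -0.786567
  k=1: (−1)^2·4.8990/(2)·0.8380^1·0.5457^3 = +0.333526
d^2_{1,0}(1.1544) = -0.786567 +0.333526 = -0.453041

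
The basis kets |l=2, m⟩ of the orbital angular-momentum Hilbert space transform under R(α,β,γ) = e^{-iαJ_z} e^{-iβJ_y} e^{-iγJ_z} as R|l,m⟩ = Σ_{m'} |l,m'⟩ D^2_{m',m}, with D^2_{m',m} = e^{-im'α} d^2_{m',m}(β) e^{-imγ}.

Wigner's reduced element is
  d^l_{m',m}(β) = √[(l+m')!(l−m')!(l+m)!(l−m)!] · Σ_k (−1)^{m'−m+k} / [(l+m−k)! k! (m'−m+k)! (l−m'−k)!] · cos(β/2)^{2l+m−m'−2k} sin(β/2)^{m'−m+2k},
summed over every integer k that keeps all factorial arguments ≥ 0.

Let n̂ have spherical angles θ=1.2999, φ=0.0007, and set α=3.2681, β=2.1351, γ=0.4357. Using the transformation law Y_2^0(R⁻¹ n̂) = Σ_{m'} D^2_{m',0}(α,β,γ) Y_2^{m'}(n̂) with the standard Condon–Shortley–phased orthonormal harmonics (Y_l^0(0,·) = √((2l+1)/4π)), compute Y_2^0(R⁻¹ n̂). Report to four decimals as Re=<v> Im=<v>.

Need the full column D^2_{m',0} for m'=−2..2 at α=3.2681, β=2.1351, γ=0.4357.
cos(β/2)=0.482272, sin(β/2)=0.876022
d^2_{-2,0}: single k=2 term ⇒ +0.437209;  D = +0.423289+0.109444i
d^2_{-1,0}: k∈[1..2] ⇒ +0.240695 -0.794167 = -0.553473;  D = +0.549050+0.069832i
d^2_{0,0}: k∈[0..2] ⇒ +0.054096 -0.713959 +0.588924 = -0.070939;  D = -0.070939+0.000000i
d^2_{1,0}: k∈[0..1] ⇒ -0.240695 +0.794167 = +0.553473;  D = -0.549050+0.069832i
d^2_{2,0}: single k=0 term ⇒ +0.437209;  D = +0.423289-0.109444i
Y_2^{m'}(θ=1.2999,φ=0.0007) and Σ D·Y over m':
  (+0.4233+0.1094i)·(+0.3586-0.0005i)  (+0.5490+0.0698i)·(+0.1992-0.0001i)  (-0.0709+0.0000i)·(-0.2476+0.0000i)  (-0.5490+0.0698i)·(-0.1992-0.0001i)  (+0.4233-0.1094i)·(+0.3586+0.0005i)
Y_2^0(R⁻¹ n̂) = +0.540023-0.000000i

Re=0.5400 Im=0.0000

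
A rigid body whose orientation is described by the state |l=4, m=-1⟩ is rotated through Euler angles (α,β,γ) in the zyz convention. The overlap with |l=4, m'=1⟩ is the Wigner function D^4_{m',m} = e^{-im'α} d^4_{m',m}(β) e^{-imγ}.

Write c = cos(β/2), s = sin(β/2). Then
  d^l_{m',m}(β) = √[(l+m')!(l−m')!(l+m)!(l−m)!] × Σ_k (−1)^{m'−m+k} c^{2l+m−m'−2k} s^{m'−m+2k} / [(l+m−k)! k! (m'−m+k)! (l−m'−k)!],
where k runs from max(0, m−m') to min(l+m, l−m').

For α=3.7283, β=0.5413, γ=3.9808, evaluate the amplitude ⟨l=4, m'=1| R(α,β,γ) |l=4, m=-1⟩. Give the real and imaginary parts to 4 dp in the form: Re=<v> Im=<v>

Re=0.4310 Im=0.1112

Split into d^4_{1,-1}(β=0.5413) × two z-phases.
c=cos(0.5413/2)=0.963597, s=sin(0.5413/2)=0.267358; N=√[120·6·6·120]=720.000000
k∈{0,1,2,3} keeps every argument non-negative
  k=0: (−1)^2·720.0000/(72)·0.9636^6·0.2674^2 = +0.572215
  k=1: (−1)^3·720.0000/(24)·0.9636^4·0.2674^4 = -0.132152
  k=2: (−1)^4·720.0000/(48)·0.9636^2·0.2674^6 = +0.005087
  k=3: (−1)^5·720.0000/(720)·0.9636^0·0.2674^8 = -0.000026
d^4_{1,-1}(0.5413) = +0.572215 -0.132152 +0.005087 -0.000026 = +0.445123
Attach z-rotation phases: D = e^{-i(1)(3.7283)}·(+0.445123)·e^{-i(-1)(3.9808)} = +0.431009+0.111203i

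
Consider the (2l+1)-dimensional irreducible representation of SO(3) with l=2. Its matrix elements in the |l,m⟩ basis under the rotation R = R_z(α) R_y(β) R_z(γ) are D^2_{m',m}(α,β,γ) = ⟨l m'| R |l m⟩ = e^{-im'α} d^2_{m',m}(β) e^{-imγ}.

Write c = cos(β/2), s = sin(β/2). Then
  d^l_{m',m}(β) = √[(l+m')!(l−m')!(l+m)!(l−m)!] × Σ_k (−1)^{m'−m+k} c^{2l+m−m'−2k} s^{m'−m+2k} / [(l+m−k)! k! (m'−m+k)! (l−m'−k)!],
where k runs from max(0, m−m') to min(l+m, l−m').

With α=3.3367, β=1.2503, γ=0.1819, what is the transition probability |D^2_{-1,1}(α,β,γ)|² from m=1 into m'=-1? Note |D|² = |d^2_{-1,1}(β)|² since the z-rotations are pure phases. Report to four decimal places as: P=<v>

P=0.3117

Split into d^2_{-1,1}(β=1.2503) × two z-phases.
Half-angle: c=0.810875, s=0.585219. N=√(1·6·6·1)=6.000000
Admissible k: 2..3 (factorial args all ≥0)
  k=2: (−1)^0·6.0000/(2)·0.8109^2·0.5852^2 = +0.675563
  k=3: (−1)^1·6.0000/(6)·0.8109^0·0.5852^4 = -0.117293
d^2_{-1,1}(1.2503) = +0.675563 -0.117293 = +0.558270
|D^2_{-1,1}|² = |d^2_{-1,1}(β)|² = (+0.558270)² = 0.311666 (the z-rotation phases have unit modulus)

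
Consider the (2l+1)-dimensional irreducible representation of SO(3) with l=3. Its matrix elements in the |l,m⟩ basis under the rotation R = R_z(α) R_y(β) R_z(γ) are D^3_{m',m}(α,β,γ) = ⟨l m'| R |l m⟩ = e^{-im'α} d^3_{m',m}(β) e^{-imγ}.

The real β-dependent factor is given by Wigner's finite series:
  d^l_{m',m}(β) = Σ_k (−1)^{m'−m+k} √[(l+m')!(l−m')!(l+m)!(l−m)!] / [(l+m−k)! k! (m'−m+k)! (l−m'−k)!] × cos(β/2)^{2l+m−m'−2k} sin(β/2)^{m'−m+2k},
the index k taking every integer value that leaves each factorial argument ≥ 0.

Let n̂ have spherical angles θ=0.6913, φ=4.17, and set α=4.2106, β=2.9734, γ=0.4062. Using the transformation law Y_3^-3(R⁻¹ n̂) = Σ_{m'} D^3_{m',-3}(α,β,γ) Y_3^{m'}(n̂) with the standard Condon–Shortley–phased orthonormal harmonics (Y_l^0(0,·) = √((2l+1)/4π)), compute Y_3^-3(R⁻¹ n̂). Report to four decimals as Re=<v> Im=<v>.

Need the full column D^3_{m',-3} for m'=−3..3 at α=4.2106, β=2.9734, γ=0.4062.
cos(β/2)=0.083997, sin(β/2)=0.996466
d^3_{-3,-3}: single k=0 term ⇒ +0.000000;  D = +0.000000+0.000000i
d^3_{-2,-3}: single k=0 term ⇒ -0.000010;  D = +0.000010+0.000002i
d^3_{-1,-3}: single k=0 term ⇒ +0.000191;  D = +0.000126-0.000144i
d^3_{0,-3}: single k=0 term ⇒ -0.002622;  D = -0.000905-0.002461i
d^3_{1,-3}: single k=0 term ⇒ +0.026942;  D = -0.026641-0.004015i
d^3_{2,-3}: single k=0 term ⇒ -0.202140;  D = -0.122555+0.160751i
d^3_{3,-3}: single k=0 term ⇒ +0.978982;  D = +0.397067+0.894843i
Y_3^{m'}(θ=0.6913,φ=4.17) and Σ D·Y over m':
  (+0.0000+0.0000i)·(+0.1079+0.0061i)  (+0.0000+0.0000i)·(-0.1495-0.2830i)  (+0.0001-0.0001i)·(-0.2093+0.3472i)  (-0.0009-0.0025i)·(-0.0093+0.0000i)  (-0.0266-0.0040i)·(+0.2093+0.3472i)  (-0.1226+0.1608i)·(-0.1495+0.2830i)  (+0.3971+0.8948i)·(-0.1079+0.0061i)
Y_3^-3(R⁻¹ n̂) = -0.079629-0.162881i

Re=-0.0796 Im=-0.1629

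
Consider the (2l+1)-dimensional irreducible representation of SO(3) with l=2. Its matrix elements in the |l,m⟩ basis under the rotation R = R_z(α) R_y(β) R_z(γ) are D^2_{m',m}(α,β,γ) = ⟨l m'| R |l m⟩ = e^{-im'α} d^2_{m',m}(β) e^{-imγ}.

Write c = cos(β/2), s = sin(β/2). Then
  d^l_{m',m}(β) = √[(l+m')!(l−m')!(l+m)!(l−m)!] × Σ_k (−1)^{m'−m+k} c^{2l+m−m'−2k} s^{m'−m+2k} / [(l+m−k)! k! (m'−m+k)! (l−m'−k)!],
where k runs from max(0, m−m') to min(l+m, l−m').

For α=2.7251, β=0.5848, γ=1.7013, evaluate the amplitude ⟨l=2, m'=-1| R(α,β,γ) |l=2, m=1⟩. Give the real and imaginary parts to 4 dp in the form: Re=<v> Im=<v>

D^2_{-1,1}(2.7251,0.5848,1.7013) = e^{-i·-1·2.7251}·d^2_{-1,1}(0.5848)·e^{-i·1·1.7013}. Compute d first:
With c≡cos(β/2)=0.957555 and s≡sin(β/2)=0.288251, N=[1·6·6·1]^{1/2}=6.000000
Admissible k: 2..3 (factorial args all ≥0)
  k=2: (−1)^0·6.0000/(2)·0.9576^2·0.2883^2 = +0.228555
  k=3: (−1)^1·6.0000/(6)·0.9576^0·0.2883^4 = -0.006904
d^2_{-1,1}(0.5848) = +0.228555 -0.006904 = +0.221651
Attach z-rotation phases: D = e^{-i(-1)(2.7251)}·(+0.221651)·e^{-i(1)(1.7013)} = +0.115286+0.189310i

Re=0.1153 Im=0.1893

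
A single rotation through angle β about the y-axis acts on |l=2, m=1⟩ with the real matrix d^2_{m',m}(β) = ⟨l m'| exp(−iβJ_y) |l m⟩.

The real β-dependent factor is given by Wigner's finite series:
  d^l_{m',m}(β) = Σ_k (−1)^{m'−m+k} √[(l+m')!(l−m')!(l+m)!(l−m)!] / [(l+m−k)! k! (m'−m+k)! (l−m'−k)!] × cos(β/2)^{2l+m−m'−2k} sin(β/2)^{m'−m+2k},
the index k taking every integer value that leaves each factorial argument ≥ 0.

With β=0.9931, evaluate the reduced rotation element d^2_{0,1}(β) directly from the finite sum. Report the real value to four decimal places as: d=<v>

d^2_{0,1}(β=0.9931) via Wigner's sum:
Half-angle: c=0.879231, s=0.476395. N=√(2·2·6·1)=4.898979
The bounds max(0,m−m')=1 and min(l+m,l−m')=2 give 2 terms
  k=1: (−1)^0·4.8990/(2)·0.8792^3·0.4764^1 = +0.793145
  k=2: (−1)^1·4.8990/(2)·0.8792^1·0.4764^3 = -0.232852
d^2_{0,1}(0.9931) = +0.793145 -0.232852 = +0.560292

d=0.5603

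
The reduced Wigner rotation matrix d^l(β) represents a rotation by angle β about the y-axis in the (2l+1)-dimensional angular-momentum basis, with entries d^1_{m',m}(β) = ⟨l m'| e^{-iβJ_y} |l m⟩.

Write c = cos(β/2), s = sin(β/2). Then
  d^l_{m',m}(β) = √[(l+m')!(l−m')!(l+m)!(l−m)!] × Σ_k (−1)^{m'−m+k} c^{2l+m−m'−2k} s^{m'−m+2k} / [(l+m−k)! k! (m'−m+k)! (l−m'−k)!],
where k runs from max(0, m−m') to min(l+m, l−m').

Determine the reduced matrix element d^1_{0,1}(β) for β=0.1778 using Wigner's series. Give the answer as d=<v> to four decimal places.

d^1_{0,1}(β=0.1778) via Wigner's sum:
c=cos(0.1778/2)=0.996051, s=sin(0.1778/2)=0.088783; N=√[1·1·2·1]=1.414214
The bounds max(0,m−m')=1 and min(l+m,l−m')=1 give 1 term
  k=1: (−1)^0·1.4142/(1)·0.9961^1·0.0888^1 = +0.125062
d^1_{0,1}(0.1778) = +0.125062

d=0.1251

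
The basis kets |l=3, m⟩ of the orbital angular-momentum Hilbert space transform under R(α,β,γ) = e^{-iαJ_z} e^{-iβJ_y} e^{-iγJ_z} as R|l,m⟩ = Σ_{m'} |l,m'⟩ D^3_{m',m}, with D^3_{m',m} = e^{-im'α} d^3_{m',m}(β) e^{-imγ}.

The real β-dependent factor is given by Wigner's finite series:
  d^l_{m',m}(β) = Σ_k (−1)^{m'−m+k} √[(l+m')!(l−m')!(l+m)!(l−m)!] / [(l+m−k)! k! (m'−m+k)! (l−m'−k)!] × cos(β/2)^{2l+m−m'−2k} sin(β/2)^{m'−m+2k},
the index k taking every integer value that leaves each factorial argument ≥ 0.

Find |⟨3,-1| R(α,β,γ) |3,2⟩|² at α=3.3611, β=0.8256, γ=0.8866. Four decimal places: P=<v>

P=0.0805

D^3_{-1,2}(3.3611,0.8256,0.8866) = e^{-i·-1·3.3611}·d^3_{-1,2}(0.8256)·e^{-i·2·0.8866}. Compute d first:
Half-angle: c=0.916001, s=0.401176. N=√(2·24·120·1)=75.894664
k: max(0,(2)−(-1))=3 … min(3+(2),3−(-1))=4
  k=3: (−1)^0·75.8947/(12)·0.9160^3·0.4012^3 = +0.313850
  k=4: (−1)^1·75.8947/(24)·0.9160^1·0.4012^5 = -0.030100
d^3_{-1,2}(0.8256) = +0.313850 -0.030100 = +0.283750
|D^3_{-1,2}|² = |d^3_{-1,2}(β)|² = (+0.283750)² = 0.080514 (the z-rotation phases have unit modulus)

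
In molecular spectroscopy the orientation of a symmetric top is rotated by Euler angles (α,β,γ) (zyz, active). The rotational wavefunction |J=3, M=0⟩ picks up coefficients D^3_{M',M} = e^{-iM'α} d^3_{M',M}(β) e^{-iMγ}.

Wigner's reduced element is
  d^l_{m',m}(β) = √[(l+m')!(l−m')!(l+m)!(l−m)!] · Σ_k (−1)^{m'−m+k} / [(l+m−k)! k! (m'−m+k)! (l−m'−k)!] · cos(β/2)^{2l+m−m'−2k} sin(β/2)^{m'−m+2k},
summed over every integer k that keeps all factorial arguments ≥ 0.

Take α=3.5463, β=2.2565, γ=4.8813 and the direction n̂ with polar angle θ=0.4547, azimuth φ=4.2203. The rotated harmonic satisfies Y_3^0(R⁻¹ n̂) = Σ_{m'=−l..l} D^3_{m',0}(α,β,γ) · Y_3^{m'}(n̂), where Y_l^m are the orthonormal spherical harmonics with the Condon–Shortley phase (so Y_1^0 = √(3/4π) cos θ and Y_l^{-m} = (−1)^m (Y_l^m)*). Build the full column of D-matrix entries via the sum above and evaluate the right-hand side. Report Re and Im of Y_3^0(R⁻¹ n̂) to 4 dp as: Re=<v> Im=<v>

Re=0.2875 Im=0.0000

Need the full column D^3_{m',0} for m'=−3..3 at α=3.5463, β=2.2565, γ=4.8813.
cos(β/2)=0.428242, sin(β/2)=0.903664
d^3_{-3,0}: single k=3 term ⇒ +0.259181;  D = -0.090496-0.242869i
d^3_{-2,0}: k∈[2..3] ⇒ +0.150429 -0.669834 = -0.519405;  D = -0.358349-0.375989i
d^3_{-1,0}: k∈[1..3] ⇒ +0.045086 -0.602283 +0.893954 = +0.336757;  D = -0.309553-0.132598i
d^3_{0,0}: k∈[0..3] ⇒ +0.006168 -0.247180 +1.100649 -0.544556 = +0.315082;  D = +0.315082+0.000000i
d^3_{1,0}: k∈[0..2] ⇒ -0.045086 +0.602283 -0.893954 = -0.336757;  D = +0.309553-0.132598i
d^3_{2,0}: k∈[0..1] ⇒ +0.150429 -0.669834 = -0.519405;  D = -0.358349+0.375989i
d^3_{3,0}: single k=0 term ⇒ -0.259181;  D = +0.090496-0.242869i
Y_3^{m'}(θ=0.4547,φ=4.2203) and Σ D·Y over m':
  (-0.0905-0.2429i)·(+0.0352-0.0033i)  (-0.3583-0.3760i)·(-0.0980-0.1475i)  (-0.3096-0.1326i)·(-0.2036+0.3797i)  (+0.3151+0.0000i)·(+0.3472+0.0000i)  (+0.3096-0.1326i)·(+0.2036+0.3797i)  (-0.3583+0.3760i)·(-0.0980+0.1475i)  (+0.0905-0.2429i)·(-0.0352-0.0033i)
Y_3^0(R⁻¹ n̂) = +0.287485-0.000000i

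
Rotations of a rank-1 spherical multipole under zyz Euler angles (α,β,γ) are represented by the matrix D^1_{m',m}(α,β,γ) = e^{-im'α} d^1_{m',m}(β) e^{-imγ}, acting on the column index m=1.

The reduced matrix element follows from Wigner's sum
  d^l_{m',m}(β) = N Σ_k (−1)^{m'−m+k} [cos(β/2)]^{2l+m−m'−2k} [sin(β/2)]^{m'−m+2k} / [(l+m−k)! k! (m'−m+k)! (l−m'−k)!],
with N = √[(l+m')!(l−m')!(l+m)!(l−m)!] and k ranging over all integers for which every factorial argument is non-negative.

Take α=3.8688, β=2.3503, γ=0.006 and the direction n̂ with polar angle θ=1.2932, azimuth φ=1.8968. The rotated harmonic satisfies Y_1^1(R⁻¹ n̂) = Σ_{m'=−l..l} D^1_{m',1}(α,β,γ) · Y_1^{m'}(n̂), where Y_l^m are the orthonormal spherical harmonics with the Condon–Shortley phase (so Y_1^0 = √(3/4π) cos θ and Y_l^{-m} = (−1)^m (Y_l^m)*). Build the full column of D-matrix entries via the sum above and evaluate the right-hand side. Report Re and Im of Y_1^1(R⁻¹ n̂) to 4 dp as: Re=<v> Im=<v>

Re=-0.0220 Im=0.3060

Need the full column D^1_{m',1} for m'=−1..1 at α=3.8688, β=2.3503, γ=0.006.
cos(β/2)=0.385405, sin(β/2)=0.922748
d^1_{-1,1}: single k=2 term ⇒ +0.851463;  D = -0.639457-0.562214i
d^1_{0,1}: single k=1 term ⇒ +0.502939;  D = +0.502929-0.003018i
d^1_{1,1}: single k=0 term ⇒ +0.148537;  D = -0.110368+0.099409i
Y_1^{m'}(θ=1.2932,φ=1.8968) and Σ D·Y over m':
  (-0.6395-0.5622i)·(-0.1064-0.3148i)  (+0.5029-0.0030i)·(+0.1339+0.0000i)  (-0.1104+0.0994i)·(+0.1064-0.3148i)
Y_1^1(R⁻¹ n̂) = -0.022033+0.306020i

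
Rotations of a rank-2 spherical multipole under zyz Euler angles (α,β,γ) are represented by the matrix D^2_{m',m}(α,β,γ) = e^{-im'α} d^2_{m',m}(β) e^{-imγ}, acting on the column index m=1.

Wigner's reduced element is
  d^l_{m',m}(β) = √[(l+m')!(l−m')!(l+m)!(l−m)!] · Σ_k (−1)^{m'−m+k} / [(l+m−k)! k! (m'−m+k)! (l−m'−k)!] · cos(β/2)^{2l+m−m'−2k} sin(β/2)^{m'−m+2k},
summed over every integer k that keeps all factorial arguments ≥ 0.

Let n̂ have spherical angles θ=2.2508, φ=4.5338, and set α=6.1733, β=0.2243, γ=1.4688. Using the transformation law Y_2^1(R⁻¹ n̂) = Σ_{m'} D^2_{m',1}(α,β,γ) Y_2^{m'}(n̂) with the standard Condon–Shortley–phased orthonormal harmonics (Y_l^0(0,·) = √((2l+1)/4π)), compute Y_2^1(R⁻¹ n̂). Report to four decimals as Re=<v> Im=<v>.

Re=-0.3682 Im=-0.0803

Need the full column D^2_{m',1} for m'=−2..2 at α=6.1733, β=0.2243, γ=1.4688.
cos(β/2)=0.993718, sin(β/2)=0.111915
d^2_{-2,1}: single k=3 term ⇒ +0.002786;  D = -0.000327-0.002767i
d^2_{-1,1}: k∈[2..3] ⇒ +0.037104 -0.000157 = +0.036947;  D = -0.000291-0.036946i
d^2_{0,1}: k∈[1..2] ⇒ +0.269001 -0.003412 = +0.265589;  D = +0.027042-0.264208i
d^2_{1,1}: k∈[0..1] ⇒ +0.975107 -0.037104 = +0.938003;  D = +0.197262-0.917026i
d^2_{2,1}: single k=0 term ⇒ -0.219638;  D = -0.069459+0.208366i
Y_2^{m'}(θ=2.2508,φ=4.5338) and Σ D·Y over m':
  (-0.0003-0.0028i)·(-0.2188-0.0817i)  (-0.0003-0.0369i)·(+0.0671-0.3717i)  (+0.0270-0.2642i)·(+0.0587+0.0000i)  (+0.1973-0.9170i)·(-0.0671-0.3717i)  (-0.0695+0.2084i)·(-0.2188+0.0817i)
Y_2^1(R⁻¹ n̂) = -0.368246-0.080308i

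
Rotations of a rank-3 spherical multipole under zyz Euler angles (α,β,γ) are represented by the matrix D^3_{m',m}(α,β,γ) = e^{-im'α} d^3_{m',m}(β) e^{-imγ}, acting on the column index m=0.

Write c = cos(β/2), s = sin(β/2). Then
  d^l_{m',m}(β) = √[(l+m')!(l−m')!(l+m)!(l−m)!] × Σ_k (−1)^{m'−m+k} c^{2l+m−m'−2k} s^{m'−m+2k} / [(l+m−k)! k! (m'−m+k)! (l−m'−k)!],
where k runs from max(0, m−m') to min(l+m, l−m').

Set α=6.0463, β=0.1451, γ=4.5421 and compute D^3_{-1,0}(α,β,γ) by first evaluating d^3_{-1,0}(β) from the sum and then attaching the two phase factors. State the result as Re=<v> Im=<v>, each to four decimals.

Split into d^3_{-1,0}(β=0.1451) × two z-phases.
Half-angle: c=0.997369, s=0.072486. N=√(2·24·6·6)=41.569219
The bounds max(0,m−m')=1 and min(l+m,l−m')=3 give 3 terms
  k=1: (−1)^0·41.5692/(12)·0.9974^5·0.0725^1 = +0.247815
  k=2: (−1)^1·41.5692/(4)·0.9974^3·0.0725^3 = -0.003927
  k=3: (−1)^2·41.5692/(12)·0.9974^1·0.0725^5 = +0.000007
d^3_{-1,0}(0.1451) = +0.247815 -0.003927 +0.000007 = +0.243895
D = (+0.972074-0.234676i)·(+0.243895)·(+1.000000+0.000000i) = +0.237084-0.057236i

Re=0.2371 Im=-0.0572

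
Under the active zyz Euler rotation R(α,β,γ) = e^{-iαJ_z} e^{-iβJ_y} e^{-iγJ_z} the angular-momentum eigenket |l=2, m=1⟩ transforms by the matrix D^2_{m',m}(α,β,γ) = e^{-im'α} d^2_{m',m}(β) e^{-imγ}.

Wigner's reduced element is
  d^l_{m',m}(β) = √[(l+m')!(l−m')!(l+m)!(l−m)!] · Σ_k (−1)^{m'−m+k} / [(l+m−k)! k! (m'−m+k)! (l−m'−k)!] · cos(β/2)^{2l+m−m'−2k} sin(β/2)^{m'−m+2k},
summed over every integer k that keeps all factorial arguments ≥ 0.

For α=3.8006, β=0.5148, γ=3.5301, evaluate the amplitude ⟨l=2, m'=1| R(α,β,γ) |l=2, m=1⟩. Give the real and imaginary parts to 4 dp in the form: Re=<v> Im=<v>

Split into d^2_{1,1}(β=0.5148) × two z-phases.
c=cos(0.5148/2)=0.967055, s=sin(0.5148/2)=0.254567; N=√[6·1·6·1]=6.000000
k: max(0,(1)−(1))=0 … min(2+(1),2−(1))=1
  k=0: (−1)^0·6.0000/(6)·0.9671^4·0.2546^0 = +0.874591
  k=1: (−1)^1·6.0000/(2)·0.9671^2·0.2546^2 = -0.181814
d^2_{1,1}(0.5148) = +0.874591 -0.181814 = +0.692776
Attach z-rotation phases: D = e^{-i(1)(3.8006)}·(+0.692776)·e^{-i(1)(3.5301)} = +0.346198-0.600072i

Re=0.3462 Im=-0.6001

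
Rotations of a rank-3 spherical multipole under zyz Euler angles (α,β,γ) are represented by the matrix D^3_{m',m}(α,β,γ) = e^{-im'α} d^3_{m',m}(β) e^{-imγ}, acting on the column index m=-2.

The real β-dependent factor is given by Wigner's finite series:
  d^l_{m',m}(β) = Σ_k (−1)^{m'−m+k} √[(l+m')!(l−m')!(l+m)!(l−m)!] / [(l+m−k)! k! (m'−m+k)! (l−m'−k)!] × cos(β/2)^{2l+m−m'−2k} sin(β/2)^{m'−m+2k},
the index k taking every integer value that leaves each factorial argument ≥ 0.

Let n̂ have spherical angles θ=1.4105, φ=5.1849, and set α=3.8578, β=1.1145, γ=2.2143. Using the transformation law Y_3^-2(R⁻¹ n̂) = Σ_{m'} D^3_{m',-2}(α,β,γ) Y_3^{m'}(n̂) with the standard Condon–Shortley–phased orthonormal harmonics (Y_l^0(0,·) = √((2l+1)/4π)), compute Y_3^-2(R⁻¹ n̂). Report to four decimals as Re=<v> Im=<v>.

Need the full column D^3_{m',-2} for m'=−3..3 at α=3.8578, β=1.1145, γ=2.2143.
cos(β/2)=0.848713, sin(β/2)=0.528854
d^3_{-3,-2}: single k=1 term ⇒ +0.570447;  D = -0.545964-0.165326i
d^3_{-2,-2}: k∈[0..1] ⇒ +0.373735 -0.725579 = -0.351844;  D = -0.320952+0.144165i
d^3_{-1,-2}: k∈[0..1] ⇒ -0.736443 +0.571900 = -0.164544;  D = +0.068955-0.149398i
d^3_{0,-2}: k∈[0..1] ⇒ +0.794832 -0.308621 = +0.486211;  D = -0.136137-0.466763i
d^3_{1,-2}: k∈[0..1] ⇒ -0.571900 +0.111030 = -0.460870;  D = -0.387808-0.249010i
d^3_{2,-2}: k∈[0..1] ⇒ +0.281731 -0.021878 = +0.259853;  D = -0.257111+0.037652i
d^3_{3,-2}: single k=0 term ⇒ -0.086004;  D = -0.056007+0.065268i
Y_3^{m'}(θ=1.4105,φ=5.1849) and Σ D·Y over m':
  (-0.5460-0.1653i)·(-0.3967-0.0613i)  (-0.3210+0.1442i)·(-0.0931+0.1288i)  (+0.0690-0.1494i)·(-0.1267-0.2479i)  (-0.1361-0.4668i)·(-0.1711+0.0000i)  (-0.3878-0.2490i)·(+0.1267-0.2479i)  (-0.2571+0.0377i)·(-0.0931-0.1288i)  (-0.0560+0.0653i)·(+0.3967-0.0613i)
Y_3^-2(R⁻¹ n̂) = +0.094979+0.249488i

Re=0.0950 Im=0.2495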